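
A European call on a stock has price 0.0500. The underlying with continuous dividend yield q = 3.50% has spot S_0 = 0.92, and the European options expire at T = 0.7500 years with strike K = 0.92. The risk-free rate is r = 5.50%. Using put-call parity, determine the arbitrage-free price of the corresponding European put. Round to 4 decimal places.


Answer: Put price = 0.0367

Derivation:
Put-call parity: C - P = S_0 * exp(-qT) - K * exp(-rT).
S_0 * exp(-qT) = 0.9200 * 0.97409154 = 0.89616421
K * exp(-rT) = 0.9200 * 0.95958920 = 0.88282207
P = C - S*exp(-qT) + K*exp(-rT)
P = 0.0500 - 0.89616421 + 0.88282207 = 0.0367


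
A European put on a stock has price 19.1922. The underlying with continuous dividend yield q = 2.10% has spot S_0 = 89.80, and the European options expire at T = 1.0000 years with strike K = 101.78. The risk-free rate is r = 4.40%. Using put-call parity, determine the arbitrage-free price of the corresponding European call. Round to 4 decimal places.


Put-call parity: C - P = S_0 * exp(-qT) - K * exp(-rT).
S_0 * exp(-qT) = 89.8000 * 0.97921896 = 87.93386302
K * exp(-rT) = 101.7800 * 0.95695396 = 97.39877379
C = P + S*exp(-qT) - K*exp(-rT)
C = 19.1922 + 87.93386302 - 97.39877379 = 9.7273

Answer: Call price = 9.7273


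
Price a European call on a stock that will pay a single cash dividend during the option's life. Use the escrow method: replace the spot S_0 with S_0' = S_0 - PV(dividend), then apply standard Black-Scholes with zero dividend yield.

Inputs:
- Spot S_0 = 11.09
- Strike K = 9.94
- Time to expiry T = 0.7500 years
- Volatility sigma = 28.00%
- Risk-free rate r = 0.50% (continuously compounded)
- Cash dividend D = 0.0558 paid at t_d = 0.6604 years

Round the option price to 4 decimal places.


PV(D) = D * exp(-r * t_d) = 0.0558 * 0.99670345 = 0.05561605
S_0' = S_0 - PV(D) = 11.0900 - 0.05561605 = 11.03438395
d1 = (ln(S_0'/K) + (r + sigma^2/2)*T) / (sigma*sqrt(T)) = 0.56744950
d2 = d1 - sigma*sqrt(T) = 0.32496238
exp(-rT) = 0.99625702
N(d1) = 0.71479559; N(d2) = 0.62739523
C = S_0' * N(d1) - K * exp(-rT) * N(d2) = 11.03438395 * 0.71479559 - 9.9400 * 0.99625702 * 0.62739523 = 1.6744

Answer: Price = 1.6744


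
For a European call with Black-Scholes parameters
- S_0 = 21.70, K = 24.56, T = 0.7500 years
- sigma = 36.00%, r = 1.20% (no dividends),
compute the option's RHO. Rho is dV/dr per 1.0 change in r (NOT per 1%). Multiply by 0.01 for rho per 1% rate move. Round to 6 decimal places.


Answer: Rho = 5.478221

Derivation:
d1 = -0.2123585471; d2 = -0.5241276924
phi(d1) = 0.3900475558; exp(-qT) = 1.0000000000; exp(-rT) = 0.9910403788
N(d2) = 0.3000948644
Rho = K*T*exp(-rT)*N(d2) = 24.5600 * 0.7500 * 0.9910403788 * 0.3000948644 = 5.478221


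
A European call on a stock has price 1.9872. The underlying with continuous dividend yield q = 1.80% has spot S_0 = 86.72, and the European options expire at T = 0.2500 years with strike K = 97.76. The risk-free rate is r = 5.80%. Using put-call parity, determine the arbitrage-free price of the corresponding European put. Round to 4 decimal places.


Answer: Put price = 12.0093

Derivation:
Put-call parity: C - P = S_0 * exp(-qT) - K * exp(-rT).
S_0 * exp(-qT) = 86.7200 * 0.99551011 = 86.33063672
K * exp(-rT) = 97.7600 * 0.98560462 = 96.35270753
P = C - S*exp(-qT) + K*exp(-rT)
P = 1.9872 - 86.33063672 + 96.35270753 = 12.0093


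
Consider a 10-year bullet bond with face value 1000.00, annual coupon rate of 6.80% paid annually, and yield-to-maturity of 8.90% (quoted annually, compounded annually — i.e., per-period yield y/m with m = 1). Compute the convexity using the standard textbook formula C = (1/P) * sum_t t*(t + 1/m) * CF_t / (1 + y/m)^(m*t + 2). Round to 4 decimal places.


Answer: Convexity = 61.0573

Derivation:
Coupon per period c = face * coupon_rate / m = 68.000000
Periods per year m = 1; per-period yield y/m = 0.089000
Number of cashflows N = 10
Cashflows (t years, CF_t, discount factor 1/(1+y/m)^(m*t), PV):
  t = 1.0000: CF_t = 68.000000, DF = 0.918274, PV = 62.442608
  t = 2.0000: CF_t = 68.000000, DF = 0.843226, PV = 57.339401
  t = 3.0000: CF_t = 68.000000, DF = 0.774313, PV = 52.653261
  t = 4.0000: CF_t = 68.000000, DF = 0.711031, PV = 48.350102
  t = 5.0000: CF_t = 68.000000, DF = 0.652921, PV = 44.398624
  t = 6.0000: CF_t = 68.000000, DF = 0.599560, PV = 40.770087
  t = 7.0000: CF_t = 68.000000, DF = 0.550560, PV = 37.438096
  t = 8.0000: CF_t = 68.000000, DF = 0.505565, PV = 34.378417
  t = 9.0000: CF_t = 68.000000, DF = 0.464247, PV = 31.568794
  t = 10.0000: CF_t = 1068.000000, DF = 0.426306, PV = 455.294554
Price P = sum_t PV_t = 864.633944
Convexity numerator sum_t t*(t + 1/m) * CF_t / (1+y/m)^(m*t + 2):
  t = 1.0000: term = 105.306522
  t = 2.0000: term = 290.100611
  t = 3.0000: term = 532.783492
  t = 4.0000: term = 815.401732
  t = 5.0000: term = 1123.142882
  t = 6.0000: term = 1443.893512
  t = 7.0000: term = 1767.852479
  t = 8.0000: term = 2087.193010
  t = 9.0000: term = 2395.767917
  t = 10.0000: term = 42230.807022
Convexity = (1/P) * sum = 52792.249181 / 864.633944 = 61.057341


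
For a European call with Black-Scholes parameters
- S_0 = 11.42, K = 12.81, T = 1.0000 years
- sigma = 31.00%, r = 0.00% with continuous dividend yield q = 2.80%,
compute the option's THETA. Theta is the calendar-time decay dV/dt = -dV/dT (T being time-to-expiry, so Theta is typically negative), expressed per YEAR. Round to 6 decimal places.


d1 = -0.3058384248; d2 = -0.6158384248
phi(d1) = 0.3807139001; exp(-qT) = 0.9723883668; exp(-rT) = 1.0000000000
Theta = -S*exp(-qT)*phi(d1)*sigma/(2*sqrt(T)) - r*K*exp(-rT)*N(d2) + q*S*exp(-qT)*N(d1)
N(d1) = 0.3798638353; N(d2) = 0.2690005822; sqrt(T) = 1.0000000000
Term 1 = -11.4200 * 0.9723883668 * 0.3807139001 * 0.3100 / (2 * 1.0000000000) = -0.6552941487
Term 2 = -0.0000 * 12.8100 * 1.0000000000 * 0.2690005822 = -0.0000000000
Term 3 = 0.0280 * 11.4200 * 0.9723883668 * 0.3798638353 = 0.1181114058
Theta = -0.6552941487 + (-0.0000000000) + (0.1181114058) = -0.537183

Answer: Theta = -0.537183


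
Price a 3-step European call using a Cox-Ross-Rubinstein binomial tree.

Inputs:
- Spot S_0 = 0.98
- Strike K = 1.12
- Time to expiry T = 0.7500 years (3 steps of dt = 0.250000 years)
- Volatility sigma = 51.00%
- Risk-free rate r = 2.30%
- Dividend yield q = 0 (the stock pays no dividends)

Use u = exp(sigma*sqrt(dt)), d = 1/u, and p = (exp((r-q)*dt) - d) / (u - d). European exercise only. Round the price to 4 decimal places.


dt = T/N = 0.250000
u = exp(sigma*sqrt(dt)) = 1.290462; d = 1/u = 0.774916
p = (exp((r-q)*dt) - d) / (u - d) = 0.447779
Discount per step: exp(-r*dt) = 0.994266
Stock lattice S(k, i) with i counting down-moves:
  k=0: S(0,0) = 0.9800
  k=1: S(1,0) = 1.2647; S(1,1) = 0.7594
  k=2: S(2,0) = 1.6320; S(2,1) = 0.9800; S(2,2) = 0.5885
  k=3: S(3,0) = 2.1060; S(3,1) = 1.2647; S(3,2) = 0.7594; S(3,3) = 0.4560
Terminal payoffs V(N, i) = max(S_T - K, 0):
  V(3,0) = 0.986014; V(3,1) = 0.144652; V(3,2) = 0.000000; V(3,3) = 0.000000
Backward induction: V(k, i) = exp(-r*dt) * [p * V(k+1, i) + (1-p) * V(k+1, i+1)].
  V(2,0) = exp(-r*dt) * [p*0.986014 + (1-p)*0.144652] = 0.518407
  V(2,1) = exp(-r*dt) * [p*0.144652 + (1-p)*0.000000] = 0.064401
  V(2,2) = exp(-r*dt) * [p*0.000000 + (1-p)*0.000000] = 0.000000
  V(1,0) = exp(-r*dt) * [p*0.518407 + (1-p)*0.064401] = 0.266160
  V(1,1) = exp(-r*dt) * [p*0.064401 + (1-p)*0.000000] = 0.028672
  V(0,0) = exp(-r*dt) * [p*0.266160 + (1-p)*0.028672] = 0.134240

Answer: Price = V(0,0) = 0.1342


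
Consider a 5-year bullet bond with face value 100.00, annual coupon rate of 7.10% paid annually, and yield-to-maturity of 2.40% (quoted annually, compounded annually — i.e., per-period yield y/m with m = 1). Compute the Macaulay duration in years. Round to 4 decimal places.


Answer: Macaulay duration = 4.4444 years

Derivation:
Coupon per period c = face * coupon_rate / m = 7.100000
Periods per year m = 1; per-period yield y/m = 0.024000
Number of cashflows N = 5
Cashflows (t years, CF_t, discount factor 1/(1+y/m)^(m*t), PV):
  t = 1.0000: CF_t = 7.100000, DF = 0.976562, PV = 6.933594
  t = 2.0000: CF_t = 7.100000, DF = 0.953674, PV = 6.771088
  t = 3.0000: CF_t = 7.100000, DF = 0.931323, PV = 6.612390
  t = 4.0000: CF_t = 7.100000, DF = 0.909495, PV = 6.457412
  t = 5.0000: CF_t = 107.100000, DF = 0.888178, PV = 95.123909
Price P = sum_t PV_t = 121.898393
Macaulay numerator sum_t t * PV_t:
  t * PV_t at t = 1.0000: 6.933594
  t * PV_t at t = 2.0000: 13.542175
  t * PV_t at t = 3.0000: 19.837171
  t * PV_t at t = 4.0000: 25.829650
  t * PV_t at t = 5.0000: 475.619544
Macaulay duration D = (sum_t t * PV_t) / P = 541.762133 / 121.898393 = 4.444375


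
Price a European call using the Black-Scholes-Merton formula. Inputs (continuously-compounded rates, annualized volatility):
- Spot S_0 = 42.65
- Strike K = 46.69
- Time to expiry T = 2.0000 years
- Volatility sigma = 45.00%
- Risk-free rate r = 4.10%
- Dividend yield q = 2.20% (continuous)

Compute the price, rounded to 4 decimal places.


Answer: Price = 9.3989

Derivation:
d1 = (ln(S/K) + (r - q + 0.5*sigma^2) * T) / (sigma * sqrt(T)) = 0.23569796
d2 = d1 - sigma * sqrt(T) = -0.40069814
exp(-rT) = 0.92127196; exp(-qT) = 0.95695396
C = S_0 * exp(-qT) * N(d1) - K * exp(-rT) * N(d2)
N(d1) = 0.59316647; N(d2) = 0.34432119
C = 42.6500 * 0.95695396 * 0.59316647 - 46.6900 * 0.92127196 * 0.34432119 = 9.3989


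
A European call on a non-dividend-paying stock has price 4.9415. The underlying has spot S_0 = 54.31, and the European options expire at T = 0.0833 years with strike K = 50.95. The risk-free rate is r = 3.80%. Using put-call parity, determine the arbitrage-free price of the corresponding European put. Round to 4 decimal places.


Put-call parity: C - P = S_0 * exp(-qT) - K * exp(-rT).
S_0 * exp(-qT) = 54.3100 * 1.00000000 = 54.31000000
K * exp(-rT) = 50.9500 * 0.99683960 = 50.78897785
P = C - S*exp(-qT) + K*exp(-rT)
P = 4.9415 - 54.31000000 + 50.78897785 = 1.4205

Answer: Put price = 1.4205


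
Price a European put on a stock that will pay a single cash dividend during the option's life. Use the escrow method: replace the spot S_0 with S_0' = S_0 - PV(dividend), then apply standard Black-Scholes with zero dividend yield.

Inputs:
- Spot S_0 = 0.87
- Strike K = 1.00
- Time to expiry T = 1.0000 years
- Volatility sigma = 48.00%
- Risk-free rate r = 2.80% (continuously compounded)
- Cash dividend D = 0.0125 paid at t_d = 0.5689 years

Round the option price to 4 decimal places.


PV(D) = D * exp(-r * t_d) = 0.0125 * 0.98419700 = 0.01230246
S_0' = S_0 - PV(D) = 0.8700 - 0.01230246 = 0.85769754
d1 = (ln(S_0'/K) + (r + sigma^2/2)*T) / (sigma*sqrt(T)) = -0.02146617
d2 = d1 - sigma*sqrt(T) = -0.50146617
exp(-rT) = 0.97238837
N(-d1) = 0.50856311; N(-d2) = 0.69197846
P = K * exp(-rT) * N(-d2) - S_0' * N(-d1) = 1.0000 * 0.97238837 * 0.69197846 - 0.85769754 * 0.50856311 = 0.2367

Answer: Price = 0.2367


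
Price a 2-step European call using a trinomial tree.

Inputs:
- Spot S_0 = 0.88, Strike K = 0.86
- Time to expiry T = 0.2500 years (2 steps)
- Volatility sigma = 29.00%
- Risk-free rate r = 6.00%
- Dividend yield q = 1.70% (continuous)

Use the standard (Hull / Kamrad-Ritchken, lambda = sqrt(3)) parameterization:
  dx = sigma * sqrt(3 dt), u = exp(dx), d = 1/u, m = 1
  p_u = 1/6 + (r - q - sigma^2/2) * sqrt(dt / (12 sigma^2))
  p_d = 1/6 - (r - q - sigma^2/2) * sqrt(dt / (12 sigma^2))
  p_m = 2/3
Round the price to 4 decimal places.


dt = T/N = 0.125000; dx = sigma*sqrt(3*dt) = 0.177588
u = exp(dx) = 1.194333; d = 1/u = 0.837287
p_u = 0.167001, p_m = 0.666667, p_d = 0.166332
Discount per step: exp(-r*dt) = 0.992528
Stock lattice S(k, j) with j the centered position index:
  k=0: S(0,+0) = 0.8800
  k=1: S(1,-1) = 0.7368; S(1,+0) = 0.8800; S(1,+1) = 1.0510
  k=2: S(2,-2) = 0.6169; S(2,-1) = 0.7368; S(2,+0) = 0.8800; S(2,+1) = 1.0510; S(2,+2) = 1.2553
Terminal payoffs V(N, j) = max(S_T - K, 0):
  V(2,-2) = 0.000000; V(2,-1) = 0.000000; V(2,+0) = 0.020000; V(2,+1) = 0.191013; V(2,+2) = 0.395260
Backward induction: V(k, j) = exp(-r*dt) * [p_u * V(k+1, j+1) + p_m * V(k+1, j) + p_d * V(k+1, j-1)]
  V(1,-1) = exp(-r*dt) * [p_u*0.020000 + p_m*0.000000 + p_d*0.000000] = 0.003315
  V(1,+0) = exp(-r*dt) * [p_u*0.191013 + p_m*0.020000 + p_d*0.000000] = 0.044895
  V(1,+1) = exp(-r*dt) * [p_u*0.395260 + p_m*0.191013 + p_d*0.020000] = 0.195208
  V(0,+0) = exp(-r*dt) * [p_u*0.195208 + p_m*0.044895 + p_d*0.003315] = 0.062610

Answer: Price = V(0,0) = 0.0626


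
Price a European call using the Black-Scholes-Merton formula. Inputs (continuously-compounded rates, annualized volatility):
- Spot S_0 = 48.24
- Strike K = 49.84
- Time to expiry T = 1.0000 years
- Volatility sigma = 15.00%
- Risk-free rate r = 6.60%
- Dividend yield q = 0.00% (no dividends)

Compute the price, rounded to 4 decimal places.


Answer: Price = 3.6981

Derivation:
d1 = (ln(S/K) + (r - q + 0.5*sigma^2) * T) / (sigma * sqrt(T)) = 0.29747119
d2 = d1 - sigma * sqrt(T) = 0.14747119
exp(-rT) = 0.93613086; exp(-qT) = 1.00000000
C = S_0 * exp(-qT) * N(d1) - K * exp(-rT) * N(d2)
N(d1) = 0.61694660; N(d2) = 0.55861994
C = 48.2400 * 1.00000000 * 0.61694660 - 49.8400 * 0.93613086 * 0.55861994 = 3.6981


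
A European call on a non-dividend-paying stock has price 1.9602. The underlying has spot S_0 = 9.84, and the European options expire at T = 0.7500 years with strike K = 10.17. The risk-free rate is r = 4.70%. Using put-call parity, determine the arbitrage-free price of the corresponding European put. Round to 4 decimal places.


Put-call parity: C - P = S_0 * exp(-qT) - K * exp(-rT).
S_0 * exp(-qT) = 9.8400 * 1.00000000 = 9.84000000
K * exp(-rT) = 10.1700 * 0.96536405 = 9.81775234
P = C - S*exp(-qT) + K*exp(-rT)
P = 1.9602 - 9.84000000 + 9.81775234 = 1.9380

Answer: Put price = 1.9380


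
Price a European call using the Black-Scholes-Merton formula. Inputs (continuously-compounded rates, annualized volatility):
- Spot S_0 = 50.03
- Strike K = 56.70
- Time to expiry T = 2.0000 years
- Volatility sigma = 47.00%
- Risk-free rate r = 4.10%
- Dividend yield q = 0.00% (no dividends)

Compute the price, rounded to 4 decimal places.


d1 = (ln(S/K) + (r - q + 0.5*sigma^2) * T) / (sigma * sqrt(T)) = 0.26741968
d2 = d1 - sigma * sqrt(T) = -0.39726069
exp(-rT) = 0.92127196; exp(-qT) = 1.00000000
C = S_0 * exp(-qT) * N(d1) - K * exp(-rT) * N(d2)
N(d1) = 0.60542698; N(d2) = 0.34558762
C = 50.0300 * 1.00000000 * 0.60542698 - 56.7000 * 0.92127196 * 0.34558762 = 12.2374

Answer: Price = 12.2374


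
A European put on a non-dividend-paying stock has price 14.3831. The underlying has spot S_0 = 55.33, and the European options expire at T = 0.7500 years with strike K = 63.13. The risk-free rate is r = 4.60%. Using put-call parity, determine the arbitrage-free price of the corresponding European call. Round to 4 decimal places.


Put-call parity: C - P = S_0 * exp(-qT) - K * exp(-rT).
S_0 * exp(-qT) = 55.3300 * 1.00000000 = 55.33000000
K * exp(-rT) = 63.1300 * 0.96608834 = 60.98915688
C = P + S*exp(-qT) - K*exp(-rT)
C = 14.3831 + 55.33000000 - 60.98915688 = 8.7239

Answer: Call price = 8.7239


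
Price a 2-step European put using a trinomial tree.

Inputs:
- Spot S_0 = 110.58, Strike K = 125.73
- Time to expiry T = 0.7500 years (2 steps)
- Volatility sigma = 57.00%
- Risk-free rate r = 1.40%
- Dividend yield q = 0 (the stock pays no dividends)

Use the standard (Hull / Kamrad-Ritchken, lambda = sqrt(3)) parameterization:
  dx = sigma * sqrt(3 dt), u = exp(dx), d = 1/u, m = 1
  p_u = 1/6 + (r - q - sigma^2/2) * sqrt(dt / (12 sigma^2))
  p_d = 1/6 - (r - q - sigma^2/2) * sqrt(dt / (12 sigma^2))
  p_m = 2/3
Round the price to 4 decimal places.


Answer: Price = V(0,0) = 29.9155

Derivation:
dt = T/N = 0.375000; dx = sigma*sqrt(3*dt) = 0.604576
u = exp(dx) = 1.830476; d = 1/u = 0.546306
p_u = 0.120627, p_m = 0.666667, p_d = 0.212706
Discount per step: exp(-r*dt) = 0.994764
Stock lattice S(k, j) with j the centered position index:
  k=0: S(0,+0) = 110.5800
  k=1: S(1,-1) = 60.4105; S(1,+0) = 110.5800; S(1,+1) = 202.4141
  k=2: S(2,-2) = 33.0026; S(2,-1) = 60.4105; S(2,+0) = 110.5800; S(2,+1) = 202.4141; S(2,+2) = 370.5142
Terminal payoffs V(N, j) = max(K - S_T, 0):
  V(2,-2) = 92.727390; V(2,-1) = 65.319499; V(2,+0) = 15.150000; V(2,+1) = 0.000000; V(2,+2) = 0.000000
Backward induction: V(k, j) = exp(-r*dt) * [p_u * V(k+1, j+1) + p_m * V(k+1, j) + p_d * V(k+1, j-1)]
  V(1,-1) = exp(-r*dt) * [p_u*15.150000 + p_m*65.319499 + p_d*92.727390] = 64.756654
  V(1,+0) = exp(-r*dt) * [p_u*0.000000 + p_m*15.150000 + p_d*65.319499] = 23.868221
  V(1,+1) = exp(-r*dt) * [p_u*0.000000 + p_m*0.000000 + p_d*15.150000] = 3.205624
  V(0,+0) = exp(-r*dt) * [p_u*3.205624 + p_m*23.868221 + p_d*64.756654] = 29.915501


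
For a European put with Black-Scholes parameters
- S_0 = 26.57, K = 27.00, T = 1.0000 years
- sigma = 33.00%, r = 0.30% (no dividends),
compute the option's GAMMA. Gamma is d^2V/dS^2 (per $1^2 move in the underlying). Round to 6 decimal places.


Answer: Gamma = 0.045143

Derivation:
d1 = 0.1254421023; d2 = -0.2045578977
phi(d1) = 0.3958157738; exp(-qT) = 1.0000000000; exp(-rT) = 0.9970044955
Gamma = exp(-qT) * phi(d1) / (S * sigma * sqrt(T)) = 1.0000000000 * 0.3958157738 / (26.5700 * 0.3300 * 1.0000000000) = 0.045143


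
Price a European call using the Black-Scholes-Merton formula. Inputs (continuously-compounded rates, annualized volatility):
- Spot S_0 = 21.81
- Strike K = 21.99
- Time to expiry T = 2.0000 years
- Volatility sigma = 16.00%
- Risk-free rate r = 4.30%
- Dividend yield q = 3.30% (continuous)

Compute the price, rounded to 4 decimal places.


d1 = (ln(S/K) + (r - q + 0.5*sigma^2) * T) / (sigma * sqrt(T)) = 0.16520125
d2 = d1 - sigma * sqrt(T) = -0.06107292
exp(-rT) = 0.91759423; exp(-qT) = 0.93613086
C = S_0 * exp(-qT) * N(d1) - K * exp(-rT) * N(d2)
N(d1) = 0.56560721; N(d2) = 0.47565057
C = 21.8100 * 0.93613086 * 0.56560721 - 21.9900 * 0.91759423 * 0.47565057 = 1.9504

Answer: Price = 1.9504


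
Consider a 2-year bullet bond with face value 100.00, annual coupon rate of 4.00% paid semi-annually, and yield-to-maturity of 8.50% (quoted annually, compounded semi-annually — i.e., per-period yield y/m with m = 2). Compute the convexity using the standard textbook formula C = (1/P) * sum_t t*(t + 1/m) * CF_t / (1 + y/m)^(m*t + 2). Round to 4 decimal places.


Coupon per period c = face * coupon_rate / m = 2.000000
Periods per year m = 2; per-period yield y/m = 0.042500
Number of cashflows N = 4
Cashflows (t years, CF_t, discount factor 1/(1+y/m)^(m*t), PV):
  t = 0.5000: CF_t = 2.000000, DF = 0.959233, PV = 1.918465
  t = 1.0000: CF_t = 2.000000, DF = 0.920127, PV = 1.840254
  t = 1.5000: CF_t = 2.000000, DF = 0.882616, PV = 1.765232
  t = 2.0000: CF_t = 102.000000, DF = 0.846634, PV = 86.356676
Price P = sum_t PV_t = 91.880628
Convexity numerator sum_t t*(t + 1/m) * CF_t / (1+y/m)^(m*t + 2):
  t = 0.5000: term = 0.882616
  t = 1.0000: term = 2.539902
  t = 1.5000: term = 4.872714
  t = 2.0000: term = 397.295636
Convexity = (1/P) * sum = 405.590868 / 91.880628 = 4.414324

Answer: Convexity = 4.4143


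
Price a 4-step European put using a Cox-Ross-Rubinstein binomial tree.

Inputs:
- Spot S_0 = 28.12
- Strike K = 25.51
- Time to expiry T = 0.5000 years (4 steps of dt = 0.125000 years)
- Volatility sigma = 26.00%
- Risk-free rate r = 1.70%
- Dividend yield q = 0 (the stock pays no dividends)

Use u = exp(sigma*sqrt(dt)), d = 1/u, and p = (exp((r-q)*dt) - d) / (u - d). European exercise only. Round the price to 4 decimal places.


dt = T/N = 0.125000
u = exp(sigma*sqrt(dt)) = 1.096281; d = 1/u = 0.912175
p = (exp((r-q)*dt) - d) / (u - d) = 0.488590
Discount per step: exp(-r*dt) = 0.997877
Stock lattice S(k, i) with i counting down-moves:
  k=0: S(0,0) = 28.1200
  k=1: S(1,0) = 30.8274; S(1,1) = 25.6503
  k=2: S(2,0) = 33.7955; S(2,1) = 28.1200; S(2,2) = 23.3976
  k=3: S(3,0) = 37.0494; S(3,1) = 30.8274; S(3,2) = 25.6503; S(3,3) = 21.3427
  k=4: S(4,0) = 40.6166; S(4,1) = 33.7955; S(4,2) = 28.1200; S(4,3) = 23.3976; S(4,4) = 19.4683
Terminal payoffs V(N, i) = max(K - S_T, 0):
  V(4,0) = 0.000000; V(4,1) = 0.000000; V(4,2) = 0.000000; V(4,3) = 2.112403; V(4,4) = 6.041738
Backward induction: V(k, i) = exp(-r*dt) * [p * V(k+1, i) + (1-p) * V(k+1, i+1)].
  V(3,0) = exp(-r*dt) * [p*0.000000 + (1-p)*0.000000] = 0.000000
  V(3,1) = exp(-r*dt) * [p*0.000000 + (1-p)*0.000000] = 0.000000
  V(3,2) = exp(-r*dt) * [p*0.000000 + (1-p)*2.112403] = 1.078012
  V(3,3) = exp(-r*dt) * [p*2.112403 + (1-p)*6.041738] = 4.113156
  V(2,0) = exp(-r*dt) * [p*0.000000 + (1-p)*0.000000] = 0.000000
  V(2,1) = exp(-r*dt) * [p*0.000000 + (1-p)*1.078012] = 0.550136
  V(2,2) = exp(-r*dt) * [p*1.078012 + (1-p)*4.113156] = 2.624633
  V(1,0) = exp(-r*dt) * [p*0.000000 + (1-p)*0.550136] = 0.280748
  V(1,1) = exp(-r*dt) * [p*0.550136 + (1-p)*2.624633] = 1.607635
  V(0,0) = exp(-r*dt) * [p*0.280748 + (1-p)*1.607635] = 0.957295

Answer: Price = V(0,0) = 0.9573


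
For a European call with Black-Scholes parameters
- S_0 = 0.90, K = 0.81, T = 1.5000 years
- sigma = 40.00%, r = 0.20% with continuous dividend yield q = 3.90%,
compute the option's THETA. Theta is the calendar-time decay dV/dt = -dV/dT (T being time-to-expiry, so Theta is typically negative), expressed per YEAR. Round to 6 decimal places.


d1 = 0.3467263257; d2 = -0.1431716229
phi(d1) = 0.3756685255; exp(-qT) = 0.9431782404; exp(-rT) = 0.9970044955
Theta = -S*exp(-qT)*phi(d1)*sigma/(2*sqrt(T)) - r*K*exp(-rT)*N(d2) + q*S*exp(-qT)*N(d1)
N(d1) = 0.6356015347; N(d2) = 0.4430773203; sqrt(T) = 1.2247448714
Term 1 = -0.9000 * 0.9431782404 * 0.3756685255 * 0.4000 / (2 * 1.2247448714) = -0.0520745420
Term 2 = -0.0020 * 0.8100 * 0.9970044955 * 0.4430773203 = -0.0007156351
Term 3 = 0.0390 * 0.9000 * 0.9431782404 * 0.6356015347 = 0.0210419424
Theta = -0.0520745420 + (-0.0007156351) + (0.0210419424) = -0.031748

Answer: Theta = -0.031748


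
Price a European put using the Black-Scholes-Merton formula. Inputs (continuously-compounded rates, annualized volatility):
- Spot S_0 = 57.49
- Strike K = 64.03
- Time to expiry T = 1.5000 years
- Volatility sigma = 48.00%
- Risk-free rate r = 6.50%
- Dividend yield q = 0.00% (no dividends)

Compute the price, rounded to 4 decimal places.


Answer: Price = 13.6577

Derivation:
d1 = (ln(S/K) + (r - q + 0.5*sigma^2) * T) / (sigma * sqrt(T)) = 0.27651898
d2 = d1 - sigma * sqrt(T) = -0.31135856
exp(-rT) = 0.90710234; exp(-qT) = 1.00000000
P = K * exp(-rT) * N(-d2) - S_0 * exp(-qT) * N(-d1)
N(-d1) = 0.39107474; N(-d2) = 0.62223597
P = 64.0300 * 0.90710234 * 0.62223597 - 57.4900 * 1.00000000 * 0.39107474 = 13.6577


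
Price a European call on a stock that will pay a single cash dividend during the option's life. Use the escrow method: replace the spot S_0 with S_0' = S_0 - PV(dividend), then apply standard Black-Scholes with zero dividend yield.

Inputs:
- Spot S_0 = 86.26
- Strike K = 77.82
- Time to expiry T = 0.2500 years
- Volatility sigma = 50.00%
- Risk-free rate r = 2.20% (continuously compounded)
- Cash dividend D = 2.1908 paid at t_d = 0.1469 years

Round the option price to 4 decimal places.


Answer: Price = 11.8069

Derivation:
PV(D) = D * exp(-r * t_d) = 2.1908 * 0.99677342 = 2.18373120
S_0' = S_0 - PV(D) = 86.2600 - 2.18373120 = 84.07626880
d1 = (ln(S_0'/K) + (r + sigma^2/2)*T) / (sigma*sqrt(T)) = 0.45630352
d2 = d1 - sigma*sqrt(T) = 0.20630352
exp(-rT) = 0.99451510
N(d1) = 0.67591414; N(d2) = 0.58172309
C = S_0' * N(d1) - K * exp(-rT) * N(d2) = 84.07626880 * 0.67591414 - 77.8200 * 0.99451510 * 0.58172309 = 11.8069


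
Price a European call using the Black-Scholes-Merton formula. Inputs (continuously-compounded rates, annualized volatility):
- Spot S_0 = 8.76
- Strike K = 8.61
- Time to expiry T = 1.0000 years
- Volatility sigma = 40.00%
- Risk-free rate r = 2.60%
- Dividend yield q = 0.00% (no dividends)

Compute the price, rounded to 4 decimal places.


d1 = (ln(S/K) + (r - q + 0.5*sigma^2) * T) / (sigma * sqrt(T)) = 0.30817897
d2 = d1 - sigma * sqrt(T) = -0.09182103
exp(-rT) = 0.97433509; exp(-qT) = 1.00000000
C = S_0 * exp(-qT) * N(d1) - K * exp(-rT) * N(d2)
N(d1) = 0.62102692; N(d2) = 0.46342012
C = 8.7600 * 1.00000000 * 0.62102692 - 8.6100 * 0.97433509 * 0.46342012 = 1.5526

Answer: Price = 1.5526


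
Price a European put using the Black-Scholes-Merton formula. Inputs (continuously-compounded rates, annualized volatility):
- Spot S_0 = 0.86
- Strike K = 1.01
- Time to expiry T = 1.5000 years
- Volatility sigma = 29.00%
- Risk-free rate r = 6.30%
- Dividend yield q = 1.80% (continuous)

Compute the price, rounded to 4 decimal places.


Answer: Price = 0.1689

Derivation:
d1 = (ln(S/K) + (r - q + 0.5*sigma^2) * T) / (sigma * sqrt(T)) = -0.08502325
d2 = d1 - sigma * sqrt(T) = -0.44019927
exp(-rT) = 0.90982773; exp(-qT) = 0.97336124
P = K * exp(-rT) * N(-d2) - S_0 * exp(-qT) * N(-d1)
N(-d1) = 0.53387855; N(-d2) = 0.67010360
P = 1.0100 * 0.90982773 * 0.67010360 - 0.8600 * 0.97336124 * 0.53387855 = 0.1689


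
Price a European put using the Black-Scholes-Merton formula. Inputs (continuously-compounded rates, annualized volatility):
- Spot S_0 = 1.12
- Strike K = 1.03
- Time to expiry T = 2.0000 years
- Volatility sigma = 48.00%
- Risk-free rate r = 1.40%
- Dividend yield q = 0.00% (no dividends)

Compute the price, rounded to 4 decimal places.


Answer: Price = 0.2263

Derivation:
d1 = (ln(S/K) + (r - q + 0.5*sigma^2) * T) / (sigma * sqrt(T)) = 0.50406384
d2 = d1 - sigma * sqrt(T) = -0.17475867
exp(-rT) = 0.97238837; exp(-qT) = 1.00000000
P = K * exp(-rT) * N(-d2) - S_0 * exp(-qT) * N(-d1)
N(-d1) = 0.30710826; N(-d2) = 0.56936537
P = 1.0300 * 0.97238837 * 0.56936537 - 1.1200 * 1.00000000 * 0.30710826 = 0.2263


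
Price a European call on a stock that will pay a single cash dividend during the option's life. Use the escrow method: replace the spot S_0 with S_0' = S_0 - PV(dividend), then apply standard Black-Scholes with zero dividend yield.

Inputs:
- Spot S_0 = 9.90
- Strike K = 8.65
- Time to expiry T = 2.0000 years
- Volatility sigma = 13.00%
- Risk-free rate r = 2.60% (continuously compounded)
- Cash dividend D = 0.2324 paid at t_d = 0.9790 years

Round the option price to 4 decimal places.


Answer: Price = 1.6286

Derivation:
PV(D) = D * exp(-r * t_d) = 0.2324 * 0.97486722 = 0.22655914
S_0' = S_0 - PV(D) = 9.9000 - 0.22655914 = 9.67344086
d1 = (ln(S_0'/K) + (r + sigma^2/2)*T) / (sigma*sqrt(T)) = 0.98301307
d2 = d1 - sigma*sqrt(T) = 0.79916530
exp(-rT) = 0.94932887
N(d1) = 0.83719950; N(d2) = 0.78790272
C = S_0' * N(d1) - K * exp(-rT) * N(d2) = 9.67344086 * 0.83719950 - 8.6500 * 0.94932887 * 0.78790272 = 1.6286


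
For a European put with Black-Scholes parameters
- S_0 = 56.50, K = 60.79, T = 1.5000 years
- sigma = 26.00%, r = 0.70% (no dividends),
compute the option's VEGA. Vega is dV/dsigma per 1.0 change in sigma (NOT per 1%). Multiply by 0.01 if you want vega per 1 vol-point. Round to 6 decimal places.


d1 = -0.0376362956; d2 = -0.3560699622
phi(d1) = 0.3986598314; exp(-qT) = 1.0000000000; exp(-rT) = 0.9895549326
Vega = S * exp(-qT) * phi(d1) * sqrt(T) = 56.5000 * 1.0000000000 * 0.3986598314 * 1.2247448714 = 27.586497

Answer: Vega = 27.586497


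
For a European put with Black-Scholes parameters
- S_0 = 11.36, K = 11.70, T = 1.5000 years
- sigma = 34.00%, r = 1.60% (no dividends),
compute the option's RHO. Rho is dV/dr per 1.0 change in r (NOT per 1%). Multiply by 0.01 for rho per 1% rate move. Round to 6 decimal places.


Answer: Rho = -10.067937

Derivation:
d1 = 0.1950215808; d2 = -0.2213916755
phi(d1) = 0.3914273920; exp(-qT) = 1.0000000000; exp(-rT) = 0.9762857098
N(-d2) = 0.5876062632
Rho = -K*T*exp(-rT)*N(-d2) = -11.7000 * 1.5000 * 0.9762857098 * 0.5876062632 = -10.067937


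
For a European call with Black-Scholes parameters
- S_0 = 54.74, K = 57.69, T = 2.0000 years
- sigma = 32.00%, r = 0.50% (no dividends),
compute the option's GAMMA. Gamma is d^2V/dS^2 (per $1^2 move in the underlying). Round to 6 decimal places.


d1 = 0.1323855378; d2 = -0.3201628022
phi(d1) = 0.3954616357; exp(-qT) = 1.0000000000; exp(-rT) = 0.9900498337
Gamma = exp(-qT) * phi(d1) / (S * sigma * sqrt(T)) = 1.0000000000 * 0.3954616357 / (54.7400 * 0.3200 * 1.4142135624) = 0.015964

Answer: Gamma = 0.015964


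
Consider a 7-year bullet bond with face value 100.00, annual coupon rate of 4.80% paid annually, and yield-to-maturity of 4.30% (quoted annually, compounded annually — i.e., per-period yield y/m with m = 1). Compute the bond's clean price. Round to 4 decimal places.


Answer: Price = 102.9680

Derivation:
Coupon per period c = face * coupon_rate / m = 4.800000
Periods per year m = 1; per-period yield y/m = 0.043000
Number of cashflows N = 7
Cashflows (t years, CF_t, discount factor 1/(1+y/m)^(m*t), PV):
  t = 1.0000: CF_t = 4.800000, DF = 0.958773, PV = 4.602109
  t = 2.0000: CF_t = 4.800000, DF = 0.919245, PV = 4.412377
  t = 3.0000: CF_t = 4.800000, DF = 0.881347, PV = 4.230467
  t = 4.0000: CF_t = 4.800000, DF = 0.845012, PV = 4.056057
  t = 5.0000: CF_t = 4.800000, DF = 0.810174, PV = 3.888837
  t = 6.0000: CF_t = 4.800000, DF = 0.776773, PV = 3.728511
  t = 7.0000: CF_t = 104.800000, DF = 0.744749, PV = 78.049679
Price P = sum_t PV_t = 102.968037


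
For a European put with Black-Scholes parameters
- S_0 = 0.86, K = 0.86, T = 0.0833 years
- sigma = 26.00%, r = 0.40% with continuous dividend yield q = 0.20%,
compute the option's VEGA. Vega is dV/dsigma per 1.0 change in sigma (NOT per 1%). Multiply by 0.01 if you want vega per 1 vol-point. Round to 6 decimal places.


Answer: Vega = 0.098927

Derivation:
d1 = 0.0397403950; d2 = -0.0353001274
phi(d1) = 0.3986273802; exp(-qT) = 0.9998334139; exp(-rT) = 0.9996668555
Vega = S * exp(-qT) * phi(d1) * sqrt(T) = 0.8600 * 0.9998334139 * 0.3986273802 * 0.2886173938 = 0.098927


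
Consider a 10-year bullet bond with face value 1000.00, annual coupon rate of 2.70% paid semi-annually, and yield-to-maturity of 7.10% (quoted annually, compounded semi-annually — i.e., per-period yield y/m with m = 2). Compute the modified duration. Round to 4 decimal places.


Coupon per period c = face * coupon_rate / m = 13.500000
Periods per year m = 2; per-period yield y/m = 0.035500
Number of cashflows N = 20
Cashflows (t years, CF_t, discount factor 1/(1+y/m)^(m*t), PV):
  t = 0.5000: CF_t = 13.500000, DF = 0.965717, PV = 13.037180
  t = 1.0000: CF_t = 13.500000, DF = 0.932609, PV = 12.590227
  t = 1.5000: CF_t = 13.500000, DF = 0.900637, PV = 12.158597
  t = 2.0000: CF_t = 13.500000, DF = 0.869760, PV = 11.741764
  t = 2.5000: CF_t = 13.500000, DF = 0.839942, PV = 11.339222
  t = 3.0000: CF_t = 13.500000, DF = 0.811147, PV = 10.950480
  t = 3.5000: CF_t = 13.500000, DF = 0.783338, PV = 10.575065
  t = 4.0000: CF_t = 13.500000, DF = 0.756483, PV = 10.212521
  t = 4.5000: CF_t = 13.500000, DF = 0.730549, PV = 9.862405
  t = 5.0000: CF_t = 13.500000, DF = 0.705503, PV = 9.524293
  t = 5.5000: CF_t = 13.500000, DF = 0.681316, PV = 9.197772
  t = 6.0000: CF_t = 13.500000, DF = 0.657959, PV = 8.882445
  t = 6.5000: CF_t = 13.500000, DF = 0.635402, PV = 8.577929
  t = 7.0000: CF_t = 13.500000, DF = 0.613619, PV = 8.283852
  t = 7.5000: CF_t = 13.500000, DF = 0.592582, PV = 7.999857
  t = 8.0000: CF_t = 13.500000, DF = 0.572267, PV = 7.725598
  t = 8.5000: CF_t = 13.500000, DF = 0.552648, PV = 7.460742
  t = 9.0000: CF_t = 13.500000, DF = 0.533701, PV = 7.204966
  t = 9.5000: CF_t = 13.500000, DF = 0.515404, PV = 6.957958
  t = 10.0000: CF_t = 1013.500000, DF = 0.497735, PV = 504.454137
Price P = sum_t PV_t = 688.737009
First compute Macaulay numerator sum_t t * PV_t:
  t * PV_t at t = 0.5000: 6.518590
  t * PV_t at t = 1.0000: 12.590227
  t * PV_t at t = 1.5000: 18.237895
  t * PV_t at t = 2.0000: 23.483528
  t * PV_t at t = 2.5000: 28.348055
  t * PV_t at t = 3.0000: 32.851439
  t * PV_t at t = 3.5000: 37.012728
  t * PV_t at t = 4.0000: 40.850082
  t * PV_t at t = 4.5000: 44.380823
  t * PV_t at t = 5.0000: 47.621464
  t * PV_t at t = 5.5000: 50.587745
  t * PV_t at t = 6.0000: 53.294670
  t * PV_t at t = 6.5000: 55.756536
  t * PV_t at t = 7.0000: 57.986963
  t * PV_t at t = 7.5000: 59.998927
  t * PV_t at t = 8.0000: 61.804786
  t * PV_t at t = 8.5000: 63.416306
  t * PV_t at t = 9.0000: 64.844690
  t * PV_t at t = 9.5000: 66.100602
  t * PV_t at t = 10.0000: 5044.541375
Macaulay duration D = 5870.227431 / 688.737009 = 8.523177
Modified duration = D / (1 + y/m) = 8.523177 / (1 + 0.035500) = 8.230977

Answer: Modified duration = 8.2310


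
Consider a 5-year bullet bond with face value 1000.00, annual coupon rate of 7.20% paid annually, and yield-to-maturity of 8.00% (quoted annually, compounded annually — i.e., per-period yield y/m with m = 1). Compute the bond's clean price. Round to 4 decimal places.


Coupon per period c = face * coupon_rate / m = 72.000000
Periods per year m = 1; per-period yield y/m = 0.080000
Number of cashflows N = 5
Cashflows (t years, CF_t, discount factor 1/(1+y/m)^(m*t), PV):
  t = 1.0000: CF_t = 72.000000, DF = 0.925926, PV = 66.666667
  t = 2.0000: CF_t = 72.000000, DF = 0.857339, PV = 61.728395
  t = 3.0000: CF_t = 72.000000, DF = 0.793832, PV = 57.155921
  t = 4.0000: CF_t = 72.000000, DF = 0.735030, PV = 52.922149
  t = 5.0000: CF_t = 1072.000000, DF = 0.680583, PV = 729.585187
Price P = sum_t PV_t = 968.058320

Answer: Price = 968.0583


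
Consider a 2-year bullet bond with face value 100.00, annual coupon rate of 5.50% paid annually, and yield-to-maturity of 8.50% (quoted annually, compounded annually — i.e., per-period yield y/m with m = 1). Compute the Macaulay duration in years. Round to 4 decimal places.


Coupon per period c = face * coupon_rate / m = 5.500000
Periods per year m = 1; per-period yield y/m = 0.085000
Number of cashflows N = 2
Cashflows (t years, CF_t, discount factor 1/(1+y/m)^(m*t), PV):
  t = 1.0000: CF_t = 5.500000, DF = 0.921659, PV = 5.069124
  t = 2.0000: CF_t = 105.500000, DF = 0.849455, PV = 89.617533
Price P = sum_t PV_t = 94.686657
Macaulay numerator sum_t t * PV_t:
  t * PV_t at t = 1.0000: 5.069124
  t * PV_t at t = 2.0000: 179.235066
Macaulay duration D = (sum_t t * PV_t) / P = 184.304190 / 94.686657 = 1.946464

Answer: Macaulay duration = 1.9465 years


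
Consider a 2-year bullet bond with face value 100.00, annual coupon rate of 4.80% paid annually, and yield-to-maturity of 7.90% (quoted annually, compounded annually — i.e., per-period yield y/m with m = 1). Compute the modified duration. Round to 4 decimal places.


Coupon per period c = face * coupon_rate / m = 4.800000
Periods per year m = 1; per-period yield y/m = 0.079000
Number of cashflows N = 2
Cashflows (t years, CF_t, discount factor 1/(1+y/m)^(m*t), PV):
  t = 1.0000: CF_t = 4.800000, DF = 0.926784, PV = 4.448563
  t = 2.0000: CF_t = 104.800000, DF = 0.858929, PV = 90.015727
Price P = sum_t PV_t = 94.464290
First compute Macaulay numerator sum_t t * PV_t:
  t * PV_t at t = 1.0000: 4.448563
  t * PV_t at t = 2.0000: 180.031454
Macaulay duration D = 184.480017 / 94.464290 = 1.952907
Modified duration = D / (1 + y/m) = 1.952907 / (1 + 0.079000) = 1.809924

Answer: Modified duration = 1.8099


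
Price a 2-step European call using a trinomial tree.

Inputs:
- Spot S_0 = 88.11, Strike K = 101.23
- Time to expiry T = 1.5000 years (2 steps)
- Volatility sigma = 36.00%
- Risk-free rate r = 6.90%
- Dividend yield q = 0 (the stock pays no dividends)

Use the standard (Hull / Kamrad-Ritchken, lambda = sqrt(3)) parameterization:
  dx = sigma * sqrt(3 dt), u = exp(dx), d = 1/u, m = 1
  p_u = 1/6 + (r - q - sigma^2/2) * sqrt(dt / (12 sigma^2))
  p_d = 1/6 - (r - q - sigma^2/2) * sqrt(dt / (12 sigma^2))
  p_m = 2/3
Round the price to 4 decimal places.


dt = T/N = 0.750000; dx = sigma*sqrt(3*dt) = 0.540000
u = exp(dx) = 1.716007; d = 1/u = 0.582748
p_u = 0.169583, p_m = 0.666667, p_d = 0.163750
Discount per step: exp(-r*dt) = 0.949566
Stock lattice S(k, j) with j the centered position index:
  k=0: S(0,+0) = 88.1100
  k=1: S(1,-1) = 51.3459; S(1,+0) = 88.1100; S(1,+1) = 151.1974
  k=2: S(2,-2) = 29.9218; S(2,-1) = 51.3459; S(2,+0) = 88.1100; S(2,+1) = 151.1974; S(2,+2) = 259.4557
Terminal payoffs V(N, j) = max(S_T - K, 0):
  V(2,-2) = 0.000000; V(2,-1) = 0.000000; V(2,+0) = 0.000000; V(2,+1) = 49.967365; V(2,+2) = 158.225715
Backward induction: V(k, j) = exp(-r*dt) * [p_u * V(k+1, j+1) + p_m * V(k+1, j) + p_d * V(k+1, j-1)]
  V(1,-1) = exp(-r*dt) * [p_u*0.000000 + p_m*0.000000 + p_d*0.000000] = 0.000000
  V(1,+0) = exp(-r*dt) * [p_u*49.967365 + p_m*0.000000 + p_d*0.000000] = 8.046275
  V(1,+1) = exp(-r*dt) * [p_u*158.225715 + p_m*49.967365 + p_d*0.000000] = 57.110731
  V(0,+0) = exp(-r*dt) * [p_u*57.110731 + p_m*8.046275 + p_d*0.000000] = 14.290223

Answer: Price = V(0,0) = 14.2902


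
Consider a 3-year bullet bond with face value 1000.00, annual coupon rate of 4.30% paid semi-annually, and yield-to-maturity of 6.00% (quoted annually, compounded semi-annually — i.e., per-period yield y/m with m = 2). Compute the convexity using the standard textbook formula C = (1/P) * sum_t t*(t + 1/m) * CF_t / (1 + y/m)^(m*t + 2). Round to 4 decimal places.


Coupon per period c = face * coupon_rate / m = 21.500000
Periods per year m = 2; per-period yield y/m = 0.030000
Number of cashflows N = 6
Cashflows (t years, CF_t, discount factor 1/(1+y/m)^(m*t), PV):
  t = 0.5000: CF_t = 21.500000, DF = 0.970874, PV = 20.873786
  t = 1.0000: CF_t = 21.500000, DF = 0.942596, PV = 20.265812
  t = 1.5000: CF_t = 21.500000, DF = 0.915142, PV = 19.675546
  t = 2.0000: CF_t = 21.500000, DF = 0.888487, PV = 19.102472
  t = 2.5000: CF_t = 21.500000, DF = 0.862609, PV = 18.546089
  t = 3.0000: CF_t = 1021.500000, DF = 0.837484, PV = 855.490168
Price P = sum_t PV_t = 953.953873
Convexity numerator sum_t t*(t + 1/m) * CF_t / (1+y/m)^(m*t + 2):
  t = 0.5000: term = 9.837773
  t = 1.0000: term = 28.653707
  t = 1.5000: term = 55.638267
  t = 2.0000: term = 90.029558
  t = 2.5000: term = 131.111006
  t = 3.0000: term = 8467.006095
Convexity = (1/P) * sum = 8782.276405 / 953.953873 = 9.206186

Answer: Convexity = 9.2062


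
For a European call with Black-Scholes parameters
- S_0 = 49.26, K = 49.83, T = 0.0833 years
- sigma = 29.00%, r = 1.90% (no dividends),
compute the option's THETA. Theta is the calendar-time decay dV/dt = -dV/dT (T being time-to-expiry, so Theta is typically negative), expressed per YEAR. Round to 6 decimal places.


Answer: Theta = -10.256432

Derivation:
d1 = -0.0766956739; d2 = -0.1603947181
phi(d1) = 0.3977706698; exp(-qT) = 1.0000000000; exp(-rT) = 0.9984185518
Theta = -S*exp(-qT)*phi(d1)*sigma/(2*sqrt(T)) - r*K*exp(-rT)*N(d2) + q*S*exp(-qT)*N(d1)
N(d1) = 0.4694328231; N(d2) = 0.4362850750; sqrt(T) = 0.2886173938
Term 1 = -49.2600 * 1.0000000000 * 0.3977706698 * 0.2900 / (2 * 0.2886173938) = -9.8440240409
Term 2 = -0.0190 * 49.8300 * 0.9984185518 * 0.4362850750 = -0.4124083849
Term 3 = 0 (no dividend yield, q = 0)
Theta = -9.8440240409 + (-0.4124083849) + (0.0000000000) = -10.256432


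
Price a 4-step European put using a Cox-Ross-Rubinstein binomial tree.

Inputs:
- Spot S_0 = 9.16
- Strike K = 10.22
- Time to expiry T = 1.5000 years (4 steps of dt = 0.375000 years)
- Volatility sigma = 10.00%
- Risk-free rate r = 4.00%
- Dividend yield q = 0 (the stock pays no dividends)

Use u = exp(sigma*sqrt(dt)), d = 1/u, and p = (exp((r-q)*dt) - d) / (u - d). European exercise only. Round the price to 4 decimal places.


Answer: Price = V(0,0) = 0.6999

Derivation:
dt = T/N = 0.375000
u = exp(sigma*sqrt(dt)) = 1.063151; d = 1/u = 0.940600
p = (exp((r-q)*dt) - d) / (u - d) = 0.608016
Discount per step: exp(-r*dt) = 0.985112
Stock lattice S(k, i) with i counting down-moves:
  k=0: S(0,0) = 9.1600
  k=1: S(1,0) = 9.7385; S(1,1) = 8.6159
  k=2: S(2,0) = 10.3535; S(2,1) = 9.1600; S(2,2) = 8.1041
  k=3: S(3,0) = 11.0073; S(3,1) = 9.7385; S(3,2) = 8.6159; S(3,3) = 7.6227
  k=4: S(4,0) = 11.7024; S(4,1) = 10.3535; S(4,2) = 9.1600; S(4,3) = 8.1041; S(4,4) = 7.1699
Terminal payoffs V(N, i) = max(K - S_T, 0):
  V(4,0) = 0.000000; V(4,1) = 0.000000; V(4,2) = 1.060000; V(4,3) = 2.115887; V(4,4) = 3.050061
Backward induction: V(k, i) = exp(-r*dt) * [p * V(k+1, i) + (1-p) * V(k+1, i+1)].
  V(3,0) = exp(-r*dt) * [p*0.000000 + (1-p)*0.000000] = 0.000000
  V(3,1) = exp(-r*dt) * [p*0.000000 + (1-p)*1.060000] = 0.409317
  V(3,2) = exp(-r*dt) * [p*1.060000 + (1-p)*2.115887] = 1.451947
  V(3,3) = exp(-r*dt) * [p*2.115887 + (1-p)*3.050061] = 2.445115
  V(2,0) = exp(-r*dt) * [p*0.000000 + (1-p)*0.409317] = 0.158057
  V(2,1) = exp(-r*dt) * [p*0.409317 + (1-p)*1.451947] = 0.805833
  V(2,2) = exp(-r*dt) * [p*1.451947 + (1-p)*2.445115] = 1.813841
  V(1,0) = exp(-r*dt) * [p*0.158057 + (1-p)*0.805833] = 0.405841
  V(1,1) = exp(-r*dt) * [p*0.805833 + (1-p)*1.813841] = 1.183076
  V(0,0) = exp(-r*dt) * [p*0.405841 + (1-p)*1.183076] = 0.699927
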